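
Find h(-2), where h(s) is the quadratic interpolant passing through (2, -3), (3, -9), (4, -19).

-19

Evaluate each Lagrange basis at s = -2:
L_0(-2) = (-5)·(-6)/[(-1)·(-2)] = 15
L_1(-2) = (-4)·(-6)/[(1)·(-1)] = -24
L_2(-2) = (-4)·(-5)/[(2)·(1)] = 10
Sum: (-3)·(15) + (-9)·(-24) + (-19)·(10) = -19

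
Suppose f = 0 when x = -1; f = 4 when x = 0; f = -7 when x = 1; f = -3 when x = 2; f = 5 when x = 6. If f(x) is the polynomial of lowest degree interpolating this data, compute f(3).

852/35

L_0(3) = (3)·(2)·(1)·(-3)/[(-1)·(-2)·(-3)·(-7)] = -3/7
L_1(3) = (4)·(2)·(1)·(-3)/[(1)·(-1)·(-2)·(-6)] = 2
L_2(3) = (4)·(3)·(1)·(-3)/[(2)·(1)·(-1)·(-5)] = -18/5
L_3(3) = (4)·(3)·(2)·(-3)/[(3)·(2)·(1)·(-4)] = 3
L_4(3) = (4)·(3)·(2)·(1)/[(7)·(6)·(5)·(4)] = 1/35
Sum: 0 + 4·(2) + (-7)·(-18/5) + (-3)·(3) + 5·(1/35) = 852/35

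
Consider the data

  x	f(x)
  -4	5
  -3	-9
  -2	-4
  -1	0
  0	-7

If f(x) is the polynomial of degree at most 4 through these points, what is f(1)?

Using Newton's divided-difference form:
f[-4,-3] = (-9 - 5) / (-3 - (-4)) = -14
f[-3,-2] = (-4 - (-9)) / (-2 - (-3)) = 5
f[-2,-1] = (0 - (-4)) / (-1 - (-2)) = 4
f[-1,0] = (-7 - 0) / (0 - (-1)) = -7
f[-4,-3,-2] = (5 - (-14)) / (-2 - (-4)) = 19/2
f[-3,-2,-1] = (4 - 5) / (-1 - (-3)) = -1/2
f[-2,-1,0] = (-7 - 4) / (0 - (-2)) = -11/2
f[-4,-3,-2,-1] = (-1/2 - 19/2) / (-1 - (-4)) = -10/3
f[-3,-2,-1,0] = (-11/2 - (-1/2)) / (0 - (-3)) = -5/3
f[-4,-3,-2,-1,0] = (-5/3 - (-10/3)) / (0 - (-4)) = 5/12
f(1) = 5 + (-14)·(5) + (19/2)·(5)·(4) + (-10/3)·(5)·(4)·(3) + (5/12)·(5)·(4)·(3)·(2) = -25

-25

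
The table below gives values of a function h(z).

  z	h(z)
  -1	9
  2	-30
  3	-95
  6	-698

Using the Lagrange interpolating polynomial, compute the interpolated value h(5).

Evaluate each Lagrange basis at z = 5:
L_0(5) = (3)·(2)·(-1)/[(-3)·(-4)·(-7)] = 1/14
L_1(5) = (6)·(2)·(-1)/[(3)·(-1)·(-4)] = -1
L_2(5) = (6)·(3)·(-1)/[(4)·(1)·(-3)] = 3/2
L_3(5) = (6)·(3)·(2)/[(7)·(4)·(3)] = 3/7
Sum: 9·(1/14) + (-30)·(-1) + (-95)·(3/2) + (-698)·(3/7) = -411

-411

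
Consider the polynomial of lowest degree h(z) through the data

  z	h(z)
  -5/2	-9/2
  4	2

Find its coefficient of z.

1

The leading coefficient equals the top divided difference h[-5/2,4].
h[-5/2,4] = (2 - (-9/2)) / (4 - (-5/2)) = 1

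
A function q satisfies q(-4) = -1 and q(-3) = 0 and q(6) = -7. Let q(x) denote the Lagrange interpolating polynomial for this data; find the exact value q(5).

L_0(5) = (8)·(-1)/[(-1)·(-10)] = -4/5
L_1(5) = (9)·(-1)/[(1)·(-9)] = 1
L_2(5) = (9)·(8)/[(10)·(9)] = 4/5
Sum: (-1)·(-4/5) + 0 + (-7)·(4/5) = -24/5

-24/5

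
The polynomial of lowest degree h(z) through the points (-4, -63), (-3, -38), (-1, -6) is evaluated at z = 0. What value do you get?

Evaluate each Lagrange basis at z = 0:
L_0(0) = (3)·(1)/[(-1)·(-3)] = 1
L_1(0) = (4)·(1)/[(1)·(-2)] = -2
L_2(0) = (4)·(3)/[(3)·(2)] = 2
Sum: (-63)·(1) + (-38)·(-2) + (-6)·(2) = 1

1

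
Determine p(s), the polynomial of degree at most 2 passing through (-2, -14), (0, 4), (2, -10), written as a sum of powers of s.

p(s) = -4s^2 + s + 4

Build the Lagrange basis polynomials:
L_0(s) = s(s - 2) / [8] = (1/8)s^2 - (1/4)s
L_1(s) = (s + 2)(s - 2) / [-4] = -(1/4)s^2 + 1
L_2(s) = (s + 2)s / [8] = (1/8)s^2 + (1/4)s
p(s) = (-14)·L_0 + 4·L_1 + (-10)·L_2
  (-14)·L_0(s) = -(7/4)s^2 + (7/2)s
  4·L_1(s) = -s^2 + 4
  (-10)·L_2(s) = -(5/4)s^2 - (5/2)s
Adding term by term: -4s^2 + s + 4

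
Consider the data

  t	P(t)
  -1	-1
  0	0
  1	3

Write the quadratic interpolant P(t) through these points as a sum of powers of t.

Build the Lagrange basis polynomials:
L_0(t) = t(t - 1) / [2] = (1/2)t^2 - (1/2)t
L_1(t) = (t + 1)(t - 1) / [-1] = -t^2 + 1
L_2(t) = (t + 1)t / [2] = (1/2)t^2 + (1/2)t
P(t) = (-1)·L_0 + 0·L_1 + 3·L_2
  (-1)·L_0(t) = -(1/2)t^2 + (1/2)t
  0·L_1(t) = 0
  3·L_2(t) = (3/2)t^2 + (3/2)t
Adding term by term: t^2 + 2t

P(t) = t^2 + 2t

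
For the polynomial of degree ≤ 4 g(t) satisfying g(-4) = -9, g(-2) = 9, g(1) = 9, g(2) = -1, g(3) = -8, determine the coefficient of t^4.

11/84

The leading coefficient equals the top divided difference g[-4,-2,1,2,3].
g[-4,-2] = (9 - (-9)) / (-2 - (-4)) = 9
g[-2,1] = (9 - 9) / (1 - (-2)) = 0
g[1,2] = (-1 - 9) / (2 - 1) = -10
g[2,3] = (-8 - (-1)) / (3 - 2) = -7
g[-4,-2,1] = (0 - 9) / (1 - (-4)) = -9/5
g[-2,1,2] = (-10 - 0) / (2 - (-2)) = -5/2
g[1,2,3] = (-7 - (-10)) / (3 - 1) = 3/2
g[-4,-2,1,2] = (-5/2 - (-9/5)) / (2 - (-4)) = -7/60
g[-2,1,2,3] = (3/2 - (-5/2)) / (3 - (-2)) = 4/5
g[-4,-2,1,2,3] = (4/5 - (-7/60)) / (3 - (-4)) = 11/84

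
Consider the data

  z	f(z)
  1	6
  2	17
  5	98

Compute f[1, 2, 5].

4

f[1,2] = (17 - 6) / (2 - 1) = 11
f[2,5] = (98 - 17) / (5 - 2) = 27
f[1,2,5] = (27 - 11) / (5 - 1) = 4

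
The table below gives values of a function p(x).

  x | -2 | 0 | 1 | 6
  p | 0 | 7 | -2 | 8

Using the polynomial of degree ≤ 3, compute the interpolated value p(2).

-40/3

L_0(2) = (2)·(1)·(-4)/[(-2)·(-3)·(-8)] = 1/6
L_1(2) = (4)·(1)·(-4)/[(2)·(-1)·(-6)] = -4/3
L_2(2) = (4)·(2)·(-4)/[(3)·(1)·(-5)] = 32/15
L_3(2) = (4)·(2)·(1)/[(8)·(6)·(5)] = 1/30
Sum: 0 + 7·(-4/3) + (-2)·(32/15) + 8·(1/30) = -40/3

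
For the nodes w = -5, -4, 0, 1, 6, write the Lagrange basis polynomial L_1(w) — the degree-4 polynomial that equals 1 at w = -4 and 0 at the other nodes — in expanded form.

L_1(w) = -(1/200)w^4 + (1/100)w^3 + (29/200)w^2 - (3/20)w

L_1(w) = (w + 5)w(w - 1)(w - 6) / [(1)·(-4)·(-5)·(-10)]
       = (w^4 - 2w^3 - 29w^2 + 30w) / (-200)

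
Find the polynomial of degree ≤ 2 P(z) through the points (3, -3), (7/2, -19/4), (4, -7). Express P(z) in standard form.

P(z) = -z^2 + 3z - 3

Build the Lagrange basis polynomials:
L_0(z) = (z - 7/2)(z - 4) / [1/2] = 2z^2 - 15z + 28
L_1(z) = (z - 3)(z - 4) / [-1/4] = -4z^2 + 28z - 48
L_2(z) = (z - 3)(z - 7/2) / [1/2] = 2z^2 - 13z + 21
P(z) = (-3)·L_0 + (-19/4)·L_1 + (-7)·L_2
  (-3)·L_0(z) = -6z^2 + 45z - 84
  (-19/4)·L_1(z) = 19z^2 - 133z + 228
  (-7)·L_2(z) = -14z^2 + 91z - 147
Adding term by term: -z^2 + 3z - 3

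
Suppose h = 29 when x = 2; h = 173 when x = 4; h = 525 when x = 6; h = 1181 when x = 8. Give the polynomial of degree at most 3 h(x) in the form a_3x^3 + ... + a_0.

h(x) = 2x^3 + 2x^2 + 4x - 3

Build the Lagrange basis polynomials:
L_0(x) = (x - 4)(x - 6)(x - 8) / [-48] = -(1/48)x^3 + (3/8)x^2 - (13/6)x + 4
L_1(x) = (x - 2)(x - 6)(x - 8) / [16] = (1/16)x^3 - x^2 + (19/4)x - 6
L_2(x) = (x - 2)(x - 4)(x - 8) / [-16] = -(1/16)x^3 + (7/8)x^2 - (7/2)x + 4
L_3(x) = (x - 2)(x - 4)(x - 6) / [48] = (1/48)x^3 - (1/4)x^2 + (11/12)x - 1
h(x) = 29·L_0 + 173·L_1 + 525·L_2 + 1181·L_3
  29·L_0(x) = -(29/48)x^3 + (87/8)x^2 - (377/6)x + 116
  173·L_1(x) = (173/16)x^3 - 173x^2 + (3287/4)x - 1038
  525·L_2(x) = -(525/16)x^3 + (3675/8)x^2 - (3675/2)x + 2100
  1181·L_3(x) = (1181/48)x^3 - (1181/4)x^2 + (12991/12)x - 1181
Adding term by term: 2x^3 + 2x^2 + 4x - 3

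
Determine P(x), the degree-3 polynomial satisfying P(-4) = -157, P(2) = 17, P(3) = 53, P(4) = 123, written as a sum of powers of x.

P(x) = 2x^3 - x^2 + 3x - 1

Build the Lagrange basis polynomials:
L_0(x) = (x - 2)(x - 3)(x - 4) / [-336] = -(1/336)x^3 + (3/112)x^2 - (13/168)x + 1/14
L_1(x) = (x + 4)(x - 3)(x - 4) / [12] = (1/12)x^3 - (1/4)x^2 - (4/3)x + 4
L_2(x) = (x + 4)(x - 2)(x - 4) / [-7] = -(1/7)x^3 + (2/7)x^2 + (16/7)x - 32/7
L_3(x) = (x + 4)(x - 2)(x - 3) / [16] = (1/16)x^3 - (1/16)x^2 - (7/8)x + 3/2
P(x) = (-157)·L_0 + 17·L_1 + 53·L_2 + 123·L_3
  (-157)·L_0(x) = (157/336)x^3 - (471/112)x^2 + (2041/168)x - 157/14
  17·L_1(x) = (17/12)x^3 - (17/4)x^2 - (68/3)x + 68
  53·L_2(x) = -(53/7)x^3 + (106/7)x^2 + (848/7)x - 1696/7
  123·L_3(x) = (123/16)x^3 - (123/16)x^2 - (861/8)x + 369/2
Adding term by term: 2x^3 - x^2 + 3x - 1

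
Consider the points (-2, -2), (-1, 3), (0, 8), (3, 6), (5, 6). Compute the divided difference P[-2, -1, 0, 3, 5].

13/168

P[-2,-1] = (3 - (-2)) / (-1 - (-2)) = 5
P[-1,0] = (8 - 3) / (0 - (-1)) = 5
P[0,3] = (6 - 8) / (3 - 0) = -2/3
P[3,5] = (6 - 6) / (5 - 3) = 0
P[-2,-1,0] = (5 - 5) / (0 - (-2)) = 0
P[-1,0,3] = (-2/3 - 5) / (3 - (-1)) = -17/12
P[0,3,5] = (0 - (-2/3)) / (5 - 0) = 2/15
P[-2,-1,0,3] = (-17/12 - 0) / (3 - (-2)) = -17/60
P[-1,0,3,5] = (2/15 - (-17/12)) / (5 - (-1)) = 31/120
P[-2,-1,0,3,5] = (31/120 - (-17/60)) / (5 - (-2)) = 13/168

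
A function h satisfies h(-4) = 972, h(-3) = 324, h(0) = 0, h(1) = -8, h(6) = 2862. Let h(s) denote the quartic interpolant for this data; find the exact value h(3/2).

-189/16

L_0(3/2) = (9/2)·(3/2)·(1/2)·(-9/2)/[(-1)·(-4)·(-5)·(-10)] = -243/3200
L_1(3/2) = (11/2)·(3/2)·(1/2)·(-9/2)/[(1)·(-3)·(-4)·(-9)] = 11/64
L_2(3/2) = (11/2)·(9/2)·(1/2)·(-9/2)/[(4)·(3)·(-1)·(-6)] = -99/128
L_3(3/2) = (11/2)·(9/2)·(3/2)·(-9/2)/[(5)·(4)·(1)·(-5)] = 2673/1600
L_4(3/2) = (11/2)·(9/2)·(3/2)·(1/2)/[(10)·(9)·(6)·(5)] = 11/1600
Sum: 972·(-243/3200) + 324·(11/64) + 0 + (-8)·(2673/1600) + 2862·(11/1600) = -189/16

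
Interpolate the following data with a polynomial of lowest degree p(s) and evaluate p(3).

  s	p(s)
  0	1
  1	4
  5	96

Evaluate each Lagrange basis at s = 3:
L_0(3) = (2)·(-2)/[(-1)·(-5)] = -4/5
L_1(3) = (3)·(-2)/[(1)·(-4)] = 3/2
L_2(3) = (3)·(2)/[(5)·(4)] = 3/10
Sum: 1·(-4/5) + 4·(3/2) + 96·(3/10) = 34

34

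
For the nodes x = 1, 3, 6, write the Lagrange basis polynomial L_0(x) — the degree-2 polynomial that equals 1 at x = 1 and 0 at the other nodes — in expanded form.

L_0(x) = (1/10)x^2 - (9/10)x + 9/5

L_0(x) = (x - 3)(x - 6) / [(-2)·(-5)]
       = (x^2 - 9x + 18) / (10)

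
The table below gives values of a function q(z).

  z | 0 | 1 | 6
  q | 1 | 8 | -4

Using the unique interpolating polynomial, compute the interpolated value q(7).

Using Newton's divided-difference form:
q[0,1] = (8 - 1) / (1 - 0) = 7
q[1,6] = (-4 - 8) / (6 - 1) = -12/5
q[0,1,6] = (-12/5 - 7) / (6 - 0) = -47/30
q(7) = 1 + 7·(7) + (-47/30)·(7)·(6) = -79/5

-79/5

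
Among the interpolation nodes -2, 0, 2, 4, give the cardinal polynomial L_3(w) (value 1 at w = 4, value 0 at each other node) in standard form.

L_3(w) = (w + 2)w(w - 2) / [(6)·(4)·(2)]
       = (w^3 - 4w) / (48)

L_3(w) = (1/48)w^3 - (1/12)w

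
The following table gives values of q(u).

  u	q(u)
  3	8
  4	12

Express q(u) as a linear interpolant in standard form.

L_0(u) = (u - 4) / [-1] = -u + 4
L_1(u) = (u - 3) / [1] = u - 3
q(u) = 8·L_0 + 12·L_1
  8·L_0(u) = -8u + 32
  12·L_1(u) = 12u - 36
Adding term by term: 4u - 4

q(u) = 4u - 4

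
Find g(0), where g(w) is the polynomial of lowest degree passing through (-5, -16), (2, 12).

L_0(0) = (-2)/[(-7)] = 2/7
L_1(0) = (5)/[(7)] = 5/7
Sum: (-16)·(2/7) + 12·(5/7) = 4

4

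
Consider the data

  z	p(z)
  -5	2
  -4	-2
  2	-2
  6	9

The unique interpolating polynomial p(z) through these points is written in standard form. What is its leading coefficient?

-83/3080

Build the Lagrange basis polynomials:
L_0(z) = (z + 4)(z - 2)(z - 6) / [-77] = -(1/77)z^3 + (4/77)z^2 + (20/77)z - 48/77
L_1(z) = (z + 5)(z - 2)(z - 6) / [60] = (1/60)z^3 - (1/20)z^2 - (7/15)z + 1
L_2(z) = (z + 5)(z + 4)(z - 6) / [-168] = -(1/168)z^3 - (1/56)z^2 + (17/84)z + 5/7
L_3(z) = (z + 5)(z + 4)(z - 2) / [440] = (1/440)z^3 + (7/440)z^2 + (1/220)z - 1/11
p(z) = 2·L_0 + (-2)·L_1 + (-2)·L_2 + 9·L_3
Only the coefficient of z^3 is needed; take it from each L_i and combine:
2·(-1/77) + (-2)·(1/60) + (-2)·(-1/168) + 9·(1/440) = -83/3080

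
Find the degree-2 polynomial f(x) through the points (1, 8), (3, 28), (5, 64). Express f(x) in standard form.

f(x) = 2x^2 + 2x + 4

Newton's divided differences:
f[1,3] = (28 - 8) / (3 - 1) = 10
f[3,5] = (64 - 28) / (5 - 3) = 18
f[1,3,5] = (18 - 10) / (5 - 1) = 2
f(x) = 8 + 10·(x - 1) + 2·(x - 1)(x - 3)
Expanding: f(x) = 2x^2 + 2x + 4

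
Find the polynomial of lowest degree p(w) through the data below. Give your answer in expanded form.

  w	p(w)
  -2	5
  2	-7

L_0(w) = (w - 2) / [-4] = -(1/4)w + 1/2
L_1(w) = (w + 2) / [4] = (1/4)w + 1/2
p(w) = 5·L_0 + (-7)·L_1
  5·L_0(w) = -(5/4)w + 5/2
  (-7)·L_1(w) = -(7/4)w - 7/2
Adding term by term: -3w - 1

p(w) = -3w - 1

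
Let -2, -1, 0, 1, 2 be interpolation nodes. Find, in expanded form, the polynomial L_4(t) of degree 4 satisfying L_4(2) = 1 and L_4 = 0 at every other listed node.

L_4(t) = (t + 2)(t + 1)t(t - 1) / [(4)·(3)·(2)·(1)]
       = (t^4 + 2t^3 - t^2 - 2t) / (24)

L_4(t) = (1/24)t^4 + (1/12)t^3 - (1/24)t^2 - (1/12)t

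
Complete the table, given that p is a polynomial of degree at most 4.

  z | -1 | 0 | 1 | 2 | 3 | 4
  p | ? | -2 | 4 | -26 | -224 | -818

The 5 known values determine p uniquely (degree ≤ 4).
L_0(-1) = (-2)·(-3)·(-4)·(-5)/[(-1)·(-2)·(-3)·(-4)] = 5
L_1(-1) = (-1)·(-3)·(-4)·(-5)/[(1)·(-1)·(-2)·(-3)] = -10
L_2(-1) = (-1)·(-2)·(-4)·(-5)/[(2)·(1)·(-1)·(-2)] = 10
L_3(-1) = (-1)·(-2)·(-3)·(-5)/[(3)·(2)·(1)·(-1)] = -5
L_4(-1) = (-1)·(-2)·(-3)·(-4)/[(4)·(3)·(2)·(1)] = 1
Sum: (-2)·(5) + 4·(-10) + (-26)·(10) + (-224)·(-5) + (-818)·(1) = -8

-8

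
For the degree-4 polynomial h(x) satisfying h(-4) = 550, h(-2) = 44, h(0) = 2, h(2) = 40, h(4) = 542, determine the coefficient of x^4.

Build the Lagrange basis polynomials:
L_0(x) = (x + 2)x(x - 2)(x - 4) / [384] = (1/384)x^4 - (1/96)x^3 - (1/96)x^2 + (1/24)x
L_1(x) = (x + 4)x(x - 2)(x - 4) / [-96] = -(1/96)x^4 + (1/48)x^3 + (1/6)x^2 - (1/3)x
L_2(x) = (x + 4)(x + 2)(x - 2)(x - 4) / [64] = (1/64)x^4 - (5/16)x^2 + 1
L_3(x) = (x + 4)(x + 2)x(x - 4) / [-96] = -(1/96)x^4 - (1/48)x^3 + (1/6)x^2 + (1/3)x
L_4(x) = (x + 4)(x + 2)x(x - 2) / [384] = (1/384)x^4 + (1/96)x^3 - (1/96)x^2 - (1/24)x
h(x) = 550·L_0 + 44·L_1 + 2·L_2 + 40·L_3 + 542·L_4
Only the coefficient of x^4 is needed; take it from each L_i and combine:
550·(1/384) + 44·(-1/96) + 2·(1/64) + 40·(-1/96) + 542·(1/384) = 2

2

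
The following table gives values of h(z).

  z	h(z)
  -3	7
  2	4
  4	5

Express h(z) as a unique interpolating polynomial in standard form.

h(z) = (11/70)z^2 - (31/70)z + 149/35

Newton's divided differences:
h[-3,2] = (4 - 7) / (2 - (-3)) = -3/5
h[2,4] = (5 - 4) / (4 - 2) = 1/2
h[-3,2,4] = (1/2 - (-3/5)) / (4 - (-3)) = 11/70
h(z) = 7 + (-3/5)·(z + 3) + (11/70)·(z + 3)(z - 2)
Expanding: h(z) = (11/70)z^2 - (31/70)z + 149/35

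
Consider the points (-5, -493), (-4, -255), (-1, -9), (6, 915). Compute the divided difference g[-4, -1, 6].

5

g[-4,-1] = (-9 - (-255)) / (-1 - (-4)) = 82
g[-1,6] = (915 - (-9)) / (6 - (-1)) = 132
g[-4,-1,6] = (132 - 82) / (6 - (-4)) = 5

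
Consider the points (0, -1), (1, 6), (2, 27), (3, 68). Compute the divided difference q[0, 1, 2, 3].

q[0,1] = (6 - (-1)) / (1 - 0) = 7
q[1,2] = (27 - 6) / (2 - 1) = 21
q[2,3] = (68 - 27) / (3 - 2) = 41
q[0,1,2] = (21 - 7) / (2 - 0) = 7
q[1,2,3] = (41 - 21) / (3 - 1) = 10
q[0,1,2,3] = (10 - 7) / (3 - 0) = 1

1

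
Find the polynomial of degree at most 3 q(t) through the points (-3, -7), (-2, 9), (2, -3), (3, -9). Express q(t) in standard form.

q(t) = (8/15)t^3 - (11/5)t^2 - (77/15)t + 59/5

L_0(t) = (t + 2)(t - 2)(t - 3) / [-30] = -(1/30)t^3 + (1/10)t^2 + (2/15)t - 2/5
L_1(t) = (t + 3)(t - 2)(t - 3) / [20] = (1/20)t^3 - (1/10)t^2 - (9/20)t + 9/10
L_2(t) = (t + 3)(t + 2)(t - 3) / [-20] = -(1/20)t^3 - (1/10)t^2 + (9/20)t + 9/10
L_3(t) = (t + 3)(t + 2)(t - 2) / [30] = (1/30)t^3 + (1/10)t^2 - (2/15)t - 2/5
q(t) = (-7)·L_0 + 9·L_1 + (-3)·L_2 + (-9)·L_3
  (-7)·L_0(t) = (7/30)t^3 - (7/10)t^2 - (14/15)t + 14/5
  9·L_1(t) = (9/20)t^3 - (9/10)t^2 - (81/20)t + 81/10
  (-3)·L_2(t) = (3/20)t^3 + (3/10)t^2 - (27/20)t - 27/10
  (-9)·L_3(t) = -(3/10)t^3 - (9/10)t^2 + (6/5)t + 18/5
Adding term by term: (8/15)t^3 - (11/5)t^2 - (77/15)t + 59/5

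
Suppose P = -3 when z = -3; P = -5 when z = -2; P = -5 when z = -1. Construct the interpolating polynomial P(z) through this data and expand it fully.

P(z) = z^2 + 3z - 3

Newton's divided differences:
P[-3,-2] = (-5 - (-3)) / (-2 - (-3)) = -2
P[-2,-1] = (-5 - (-5)) / (-1 - (-2)) = 0
P[-3,-2,-1] = (0 - (-2)) / (-1 - (-3)) = 1
P(z) = -3 + (-2)·(z + 3) + 1·(z + 3)(z + 2)
Expanding: P(z) = z^2 + 3z - 3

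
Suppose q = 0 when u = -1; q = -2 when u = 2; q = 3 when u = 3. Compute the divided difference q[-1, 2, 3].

17/12

q[-1,2] = (-2 - 0) / (2 - (-1)) = -2/3
q[2,3] = (3 - (-2)) / (3 - 2) = 5
q[-1,2,3] = (5 - (-2/3)) / (3 - (-1)) = 17/12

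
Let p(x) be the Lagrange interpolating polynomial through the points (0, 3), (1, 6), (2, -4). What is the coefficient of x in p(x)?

L_0(x) = (x - 1)(x - 2) / [2] = (1/2)x^2 - (3/2)x + 1
L_1(x) = x(x - 2) / [-1] = -x^2 + 2x
L_2(x) = x(x - 1) / [2] = (1/2)x^2 - (1/2)x
p(x) = 3·L_0 + 6·L_1 + (-4)·L_2
Only the coefficient of x is needed; take it from each L_i and combine:
3·(-3/2) + 6·(2) + (-4)·(-1/2) = 19/2

19/2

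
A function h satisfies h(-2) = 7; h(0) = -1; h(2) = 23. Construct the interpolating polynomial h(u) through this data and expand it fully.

h(u) = 4u^2 + 4u - 1

L_0(u) = u(u - 2) / [8] = (1/8)u^2 - (1/4)u
L_1(u) = (u + 2)(u - 2) / [-4] = -(1/4)u^2 + 1
L_2(u) = (u + 2)u / [8] = (1/8)u^2 + (1/4)u
h(u) = 7·L_0 + (-1)·L_1 + 23·L_2
  7·L_0(u) = (7/8)u^2 - (7/4)u
  (-1)·L_1(u) = (1/4)u^2 - 1
  23·L_2(u) = (23/8)u^2 + (23/4)u
Adding term by term: 4u^2 + 4u - 1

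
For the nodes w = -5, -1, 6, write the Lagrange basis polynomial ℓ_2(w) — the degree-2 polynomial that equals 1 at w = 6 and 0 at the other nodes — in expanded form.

ℓ_2(w) = (1/77)w^2 + (6/77)w + 5/77

ℓ_2(w) = (w + 5)(w + 1) / [(11)·(7)]
       = (w^2 + 6w + 5) / (77)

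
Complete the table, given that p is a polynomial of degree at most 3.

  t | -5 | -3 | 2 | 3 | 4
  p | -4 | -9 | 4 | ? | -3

256/105

The 4 known values determine p uniquely (degree ≤ 3).
L_0(3) = (6)·(1)·(-1)/[(-2)·(-7)·(-9)] = 1/21
L_1(3) = (8)·(1)·(-1)/[(2)·(-5)·(-7)] = -4/35
L_2(3) = (8)·(6)·(-1)/[(7)·(5)·(-2)] = 24/35
L_3(3) = (8)·(6)·(1)/[(9)·(7)·(2)] = 8/21
Sum: (-4)·(1/21) + (-9)·(-4/35) + 4·(24/35) + (-3)·(8/21) = 256/105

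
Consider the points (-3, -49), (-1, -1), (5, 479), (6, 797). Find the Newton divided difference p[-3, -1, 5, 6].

3

p[-3,-1] = (-1 - (-49)) / (-1 - (-3)) = 24
p[-1,5] = (479 - (-1)) / (5 - (-1)) = 80
p[5,6] = (797 - 479) / (6 - 5) = 318
p[-3,-1,5] = (80 - 24) / (5 - (-3)) = 7
p[-1,5,6] = (318 - 80) / (6 - (-1)) = 34
p[-3,-1,5,6] = (34 - 7) / (6 - (-3)) = 3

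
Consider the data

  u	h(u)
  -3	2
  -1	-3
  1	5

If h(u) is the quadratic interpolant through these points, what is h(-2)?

Evaluate each Lagrange basis at u = -2:
L_0(-2) = (-1)·(-3)/[(-2)·(-4)] = 3/8
L_1(-2) = (1)·(-3)/[(2)·(-2)] = 3/4
L_2(-2) = (1)·(-1)/[(4)·(2)] = -1/8
Sum: 2·(3/8) + (-3)·(3/4) + 5·(-1/8) = -17/8

-17/8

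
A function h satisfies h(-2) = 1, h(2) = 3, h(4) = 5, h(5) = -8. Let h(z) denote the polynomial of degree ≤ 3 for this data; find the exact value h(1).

-27/7

Evaluate each Lagrange basis at z = 1:
L_0(1) = (-1)·(-3)·(-4)/[(-4)·(-6)·(-7)] = 1/14
L_1(1) = (3)·(-3)·(-4)/[(4)·(-2)·(-3)] = 3/2
L_2(1) = (3)·(-1)·(-4)/[(6)·(2)·(-1)] = -1
L_3(1) = (3)·(-1)·(-3)/[(7)·(3)·(1)] = 3/7
Sum: 1·(1/14) + 3·(3/2) + 5·(-1) + (-8)·(3/7) = -27/7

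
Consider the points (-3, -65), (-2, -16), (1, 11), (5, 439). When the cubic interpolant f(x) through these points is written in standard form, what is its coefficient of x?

2

Build the Lagrange basis polynomials:
L_0(x) = (x + 2)(x - 1)(x - 5) / [-32] = -(1/32)x^3 + (1/8)x^2 + (7/32)x - 5/16
L_1(x) = (x + 3)(x - 1)(x - 5) / [21] = (1/21)x^3 - (1/7)x^2 - (13/21)x + 5/7
L_2(x) = (x + 3)(x + 2)(x - 5) / [-48] = -(1/48)x^3 + (19/48)x + 5/8
L_3(x) = (x + 3)(x + 2)(x - 1) / [224] = (1/224)x^3 + (1/56)x^2 + (1/224)x - 3/112
f(x) = (-65)·L_0 + (-16)·L_1 + 11·L_2 + 439·L_3
Only the coefficient of x is needed; take it from each L_i and combine:
(-65)·(7/32) + (-16)·(-13/21) + 11·(19/48) + 439·(1/224) = 2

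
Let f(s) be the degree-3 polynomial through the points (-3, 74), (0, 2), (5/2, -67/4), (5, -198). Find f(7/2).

-237/4

Evaluate each Lagrange basis at s = 7/2:
L_0(7/2) = (7/2)·(1)·(-3/2)/[(-3)·(-11/2)·(-8)] = 7/176
L_1(7/2) = (13/2)·(1)·(-3/2)/[(3)·(-5/2)·(-5)] = -13/50
L_2(7/2) = (13/2)·(7/2)·(-3/2)/[(11/2)·(5/2)·(-5/2)] = 273/275
L_3(7/2) = (13/2)·(7/2)·(1)/[(8)·(5)·(5/2)] = 91/400
Sum: 74·(7/176) + 2·(-13/50) + (-67/4)·(273/275) + (-198)·(91/400) = -237/4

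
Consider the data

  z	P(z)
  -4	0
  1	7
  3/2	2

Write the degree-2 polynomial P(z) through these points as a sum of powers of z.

P(z) = -(114/55)z^2 - (53/11)z + 764/55

Newton's divided differences:
P[-4,1] = (7 - 0) / (1 - (-4)) = 7/5
P[1,3/2] = (2 - 7) / (3/2 - 1) = -10
P[-4,1,3/2] = (-10 - 7/5) / (3/2 - (-4)) = -114/55
P(z) = (7/5)·(z + 4) + (-114/55)·(z + 4)(z - 1)
Expanding: P(z) = -(114/55)z^2 - (53/11)z + 764/55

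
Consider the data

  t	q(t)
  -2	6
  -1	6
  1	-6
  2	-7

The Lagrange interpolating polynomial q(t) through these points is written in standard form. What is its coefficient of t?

Build the Lagrange basis polynomials:
L_0(t) = (t + 1)(t - 1)(t - 2) / [-12] = -(1/12)t^3 + (1/6)t^2 + (1/12)t - 1/6
L_1(t) = (t + 2)(t - 1)(t - 2) / [6] = (1/6)t^3 - (1/6)t^2 - (2/3)t + 2/3
L_2(t) = (t + 2)(t + 1)(t - 2) / [-6] = -(1/6)t^3 - (1/6)t^2 + (2/3)t + 2/3
L_3(t) = (t + 2)(t + 1)(t - 1) / [12] = (1/12)t^3 + (1/6)t^2 - (1/12)t - 1/6
q(t) = 6·L_0 + 6·L_1 + (-6)·L_2 + (-7)·L_3
Only the coefficient of t is needed; take it from each L_i and combine:
6·(1/12) + 6·(-2/3) + (-6)·(2/3) + (-7)·(-1/12) = -83/12

-83/12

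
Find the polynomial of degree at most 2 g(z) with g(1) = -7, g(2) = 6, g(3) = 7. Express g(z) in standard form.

g(z) = -6z^2 + 31z - 32

Newton's divided differences:
g[1,2] = (6 - (-7)) / (2 - 1) = 13
g[2,3] = (7 - 6) / (3 - 2) = 1
g[1,2,3] = (1 - 13) / (3 - 1) = -6
g(z) = -7 + 13·(z - 1) + (-6)·(z - 1)(z - 2)
Expanding: g(z) = -6z^2 + 31z - 32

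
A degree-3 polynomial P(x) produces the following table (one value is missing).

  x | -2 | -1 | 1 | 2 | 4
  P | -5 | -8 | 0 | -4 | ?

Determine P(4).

The 4 known values determine P uniquely (degree ≤ 3).
L_0(4) = (5)·(3)·(2)/[(-1)·(-3)·(-4)] = -5/2
L_1(4) = (6)·(3)·(2)/[(1)·(-2)·(-3)] = 6
L_2(4) = (6)·(5)·(2)/[(3)·(2)·(-1)] = -10
L_3(4) = (6)·(5)·(3)/[(4)·(3)·(1)] = 15/2
Sum: (-5)·(-5/2) + (-8)·(6) + 0 + (-4)·(15/2) = -131/2

-131/2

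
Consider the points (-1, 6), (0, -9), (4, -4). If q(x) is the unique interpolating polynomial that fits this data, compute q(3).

-15

Using Newton's divided-difference form:
q[-1,0] = (-9 - 6) / (0 - (-1)) = -15
q[0,4] = (-4 - (-9)) / (4 - 0) = 5/4
q[-1,0,4] = (5/4 - (-15)) / (4 - (-1)) = 13/4
q(3) = 6 + (-15)·(4) + (13/4)·(4)·(3) = -15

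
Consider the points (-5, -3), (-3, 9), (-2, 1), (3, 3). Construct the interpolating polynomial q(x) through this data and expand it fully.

q(x) = (91/120)x^3 + (35/12)x^2 - (313/40)x - 81/4

Build the Lagrange basis polynomials:
L_0(x) = (x + 3)(x + 2)(x - 3) / [-48] = -(1/48)x^3 - (1/24)x^2 + (3/16)x + 3/8
L_1(x) = (x + 5)(x + 2)(x - 3) / [12] = (1/12)x^3 + (1/3)x^2 - (11/12)x - 5/2
L_2(x) = (x + 5)(x + 3)(x - 3) / [-15] = -(1/15)x^3 - (1/3)x^2 + (3/5)x + 3
L_3(x) = (x + 5)(x + 3)(x + 2) / [240] = (1/240)x^3 + (1/24)x^2 + (31/240)x + 1/8
q(x) = (-3)·L_0 + 9·L_1 + 1·L_2 + 3·L_3
  (-3)·L_0(x) = (1/16)x^3 + (1/8)x^2 - (9/16)x - 9/8
  9·L_1(x) = (3/4)x^3 + 3x^2 - (33/4)x - 45/2
  1·L_2(x) = -(1/15)x^3 - (1/3)x^2 + (3/5)x + 3
  3·L_3(x) = (1/80)x^3 + (1/8)x^2 + (31/80)x + 3/8
Adding term by term: (91/120)x^3 + (35/12)x^2 - (313/40)x - 81/4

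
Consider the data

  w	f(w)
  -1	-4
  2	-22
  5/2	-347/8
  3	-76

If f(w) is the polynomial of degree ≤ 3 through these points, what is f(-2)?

L_0(-2) = (-4)·(-9/2)·(-5)/[(-3)·(-7/2)·(-4)] = 15/7
L_1(-2) = (-1)·(-9/2)·(-5)/[(3)·(-1/2)·(-1)] = -15
L_2(-2) = (-1)·(-4)·(-5)/[(7/2)·(1/2)·(-1/2)] = 160/7
L_3(-2) = (-1)·(-4)·(-9/2)/[(4)·(1)·(1/2)] = -9
Sum: (-4)·(15/7) + (-22)·(-15) + (-347/8)·(160/7) + (-76)·(-9) = 14

14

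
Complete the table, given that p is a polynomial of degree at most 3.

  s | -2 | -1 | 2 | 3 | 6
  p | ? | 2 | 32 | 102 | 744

The 4 known values determine p uniquely (degree ≤ 3).
Evaluate each Lagrange basis at s = -2:
L_0(-2) = (-4)·(-5)·(-8)/[(-3)·(-4)·(-7)] = 40/21
L_1(-2) = (-1)·(-5)·(-8)/[(3)·(-1)·(-4)] = -10/3
L_2(-2) = (-1)·(-4)·(-8)/[(4)·(1)·(-3)] = 8/3
L_3(-2) = (-1)·(-4)·(-5)/[(7)·(4)·(3)] = -5/21
Sum: 2·(40/21) + 32·(-10/3) + 102·(8/3) + 744·(-5/21) = -8

-8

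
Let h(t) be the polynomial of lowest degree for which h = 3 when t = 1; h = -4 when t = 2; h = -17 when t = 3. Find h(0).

L_0(0) = (-2)·(-3)/[(-1)·(-2)] = 3
L_1(0) = (-1)·(-3)/[(1)·(-1)] = -3
L_2(0) = (-1)·(-2)/[(2)·(1)] = 1
Sum: 3·(3) + (-4)·(-3) + (-17)·(1) = 4

4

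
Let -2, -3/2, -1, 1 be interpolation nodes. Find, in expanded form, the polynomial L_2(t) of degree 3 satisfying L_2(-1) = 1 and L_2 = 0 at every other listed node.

L_2(t) = (t + 2)(t + 3/2)(t - 1) / [(1)·(1/2)·(-2)]
       = (t^3 + (5/2)t^2 - (1/2)t - 3) / (-1)

L_2(t) = -t^3 - (5/2)t^2 + (1/2)t + 3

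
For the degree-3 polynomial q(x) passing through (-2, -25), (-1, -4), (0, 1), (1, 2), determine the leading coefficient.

The leading coefficient equals the top divided difference q[-2,-1,0,1].
q[-2,-1] = (-4 - (-25)) / (-1 - (-2)) = 21
q[-1,0] = (1 - (-4)) / (0 - (-1)) = 5
q[0,1] = (2 - 1) / (1 - 0) = 1
q[-2,-1,0] = (5 - 21) / (0 - (-2)) = -8
q[-1,0,1] = (1 - 5) / (1 - (-1)) = -2
q[-2,-1,0,1] = (-2 - (-8)) / (1 - (-2)) = 2

2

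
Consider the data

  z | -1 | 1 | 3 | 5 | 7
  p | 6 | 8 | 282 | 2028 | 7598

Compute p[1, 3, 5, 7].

p[1,3] = (282 - 8) / (3 - 1) = 137
p[3,5] = (2028 - 282) / (5 - 3) = 873
p[5,7] = (7598 - 2028) / (7 - 5) = 2785
p[1,3,5] = (873 - 137) / (5 - 1) = 184
p[3,5,7] = (2785 - 873) / (7 - 3) = 478
p[1,3,5,7] = (478 - 184) / (7 - 1) = 49

49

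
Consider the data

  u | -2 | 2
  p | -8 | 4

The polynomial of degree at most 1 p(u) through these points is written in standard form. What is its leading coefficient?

L_0(u) = (u - 2) / [-4] = -(1/4)u + 1/2
L_1(u) = (u + 2) / [4] = (1/4)u + 1/2
p(u) = (-8)·L_0 + 4·L_1
Only the coefficient of u is needed; take it from each L_i and combine:
(-8)·(-1/4) + 4·(1/4) = 3

3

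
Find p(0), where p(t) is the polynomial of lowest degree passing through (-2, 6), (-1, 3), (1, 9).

Evaluate each Lagrange basis at t = 0:
L_0(0) = (1)·(-1)/[(-1)·(-3)] = -1/3
L_1(0) = (2)·(-1)/[(1)·(-2)] = 1
L_2(0) = (2)·(1)/[(3)·(2)] = 1/3
Sum: 6·(-1/3) + 3·(1) + 9·(1/3) = 4

4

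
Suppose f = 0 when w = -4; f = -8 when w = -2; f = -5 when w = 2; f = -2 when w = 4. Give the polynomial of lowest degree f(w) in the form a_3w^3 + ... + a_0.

f(w) = -(1/12)w^3 + (11/24)w^2 + (13/12)w - 25/3

Newton's divided differences:
f[-4,-2] = (-8 - 0) / (-2 - (-4)) = -4
f[-2,2] = (-5 - (-8)) / (2 - (-2)) = 3/4
f[2,4] = (-2 - (-5)) / (4 - 2) = 3/2
f[-4,-2,2] = (3/4 - (-4)) / (2 - (-4)) = 19/24
f[-2,2,4] = (3/2 - 3/4) / (4 - (-2)) = 1/8
f[-4,-2,2,4] = (1/8 - 19/24) / (4 - (-4)) = -1/12
f(w) = (-4)·(w + 4) + (19/24)·(w + 4)(w + 2) + (-1/12)·(w + 4)(w + 2)(w - 2)
Expanding: f(w) = -(1/12)w^3 + (11/24)w^2 + (13/12)w - 25/3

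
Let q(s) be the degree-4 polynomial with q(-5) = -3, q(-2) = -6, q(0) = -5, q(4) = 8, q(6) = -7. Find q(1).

Evaluate each Lagrange basis at s = 1:
L_0(1) = (3)·(1)·(-3)·(-5)/[(-3)·(-5)·(-9)·(-11)] = 1/33
L_1(1) = (6)·(1)·(-3)·(-5)/[(3)·(-2)·(-6)·(-8)] = -5/16
L_2(1) = (6)·(3)·(-3)·(-5)/[(5)·(2)·(-4)·(-6)] = 9/8
L_3(1) = (6)·(3)·(1)·(-5)/[(9)·(6)·(4)·(-2)] = 5/24
L_4(1) = (6)·(3)·(1)·(-3)/[(11)·(8)·(6)·(2)] = -9/176
Sum: (-3)·(1/33) + (-6)·(-5/16) + (-5)·(9/8) + 8·(5/24) + (-7)·(-9/176) = -959/528

-959/528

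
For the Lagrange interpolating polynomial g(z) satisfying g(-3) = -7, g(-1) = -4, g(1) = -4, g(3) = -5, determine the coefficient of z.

Build the Lagrange basis polynomials:
L_0(z) = (z + 1)(z - 1)(z - 3) / [-48] = -(1/48)z^3 + (1/16)z^2 + (1/48)z - 1/16
L_1(z) = (z + 3)(z - 1)(z - 3) / [16] = (1/16)z^3 - (1/16)z^2 - (9/16)z + 9/16
L_2(z) = (z + 3)(z + 1)(z - 3) / [-16] = -(1/16)z^3 - (1/16)z^2 + (9/16)z + 9/16
L_3(z) = (z + 3)(z + 1)(z - 1) / [48] = (1/48)z^3 + (1/16)z^2 - (1/48)z - 1/16
g(z) = (-7)·L_0 + (-4)·L_1 + (-4)·L_2 + (-5)·L_3
Only the coefficient of z is needed; take it from each L_i and combine:
(-7)·(1/48) + (-4)·(-9/16) + (-4)·(9/16) + (-5)·(-1/48) = -1/24

-1/24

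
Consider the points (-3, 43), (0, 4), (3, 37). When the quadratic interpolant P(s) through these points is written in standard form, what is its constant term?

Build the Lagrange basis polynomials:
L_0(s) = s(s - 3) / [18] = (1/18)s^2 - (1/6)s
L_1(s) = (s + 3)(s - 3) / [-9] = -(1/9)s^2 + 1
L_2(s) = (s + 3)s / [18] = (1/18)s^2 + (1/6)s
P(s) = 43·L_0 + 4·L_1 + 37·L_2
Only the constant term is needed; take it from each L_i and combine:
43·(0) + 4·(1) + 37·(0) = 4

4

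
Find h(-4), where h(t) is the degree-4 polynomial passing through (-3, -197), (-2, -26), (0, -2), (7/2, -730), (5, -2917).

-730

Using Newton's divided-difference form:
h[-3,-2] = (-26 - (-197)) / (-2 - (-3)) = 171
h[-2,0] = (-2 - (-26)) / (0 - (-2)) = 12
h[0,7/2] = (-730 - (-2)) / (7/2 - 0) = -208
h[7/2,5] = (-2917 - (-730)) / (5 - 7/2) = -1458
h[-3,-2,0] = (12 - 171) / (0 - (-3)) = -53
h[-2,0,7/2] = (-208 - 12) / (7/2 - (-2)) = -40
h[0,7/2,5] = (-1458 - (-208)) / (5 - 0) = -250
h[-3,-2,0,7/2] = (-40 - (-53)) / (7/2 - (-3)) = 2
h[-2,0,7/2,5] = (-250 - (-40)) / (5 - (-2)) = -30
h[-3,-2,0,7/2,5] = (-30 - 2) / (5 - (-3)) = -4
h(-4) = -197 + 171·(-1) + (-53)·(-1)·(-2) + 2·(-1)·(-2)·(-4) + (-4)·(-1)·(-2)·(-4)·(-15/2) = -730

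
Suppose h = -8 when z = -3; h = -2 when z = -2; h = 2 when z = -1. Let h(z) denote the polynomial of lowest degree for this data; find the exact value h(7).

-38

Evaluate each Lagrange basis at z = 7:
L_0(7) = (9)·(8)/[(-1)·(-2)] = 36
L_1(7) = (10)·(8)/[(1)·(-1)] = -80
L_2(7) = (10)·(9)/[(2)·(1)] = 45
Sum: (-8)·(36) + (-2)·(-80) + 2·(45) = -38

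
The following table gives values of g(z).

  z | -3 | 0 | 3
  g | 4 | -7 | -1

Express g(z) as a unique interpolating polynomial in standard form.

g(z) = (17/18)z^2 - (5/6)z - 7

Build the Lagrange basis polynomials:
L_0(z) = z(z - 3) / [18] = (1/18)z^2 - (1/6)z
L_1(z) = (z + 3)(z - 3) / [-9] = -(1/9)z^2 + 1
L_2(z) = (z + 3)z / [18] = (1/18)z^2 + (1/6)z
g(z) = 4·L_0 + (-7)·L_1 + (-1)·L_2
  4·L_0(z) = (2/9)z^2 - (2/3)z
  (-7)·L_1(z) = (7/9)z^2 - 7
  (-1)·L_2(z) = -(1/18)z^2 - (1/6)z
Adding term by term: (17/18)z^2 - (5/6)z - 7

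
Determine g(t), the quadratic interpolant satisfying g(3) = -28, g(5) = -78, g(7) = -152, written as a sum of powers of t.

g(t) = -3t^2 - t + 2

Newton's divided differences:
g[3,5] = (-78 - (-28)) / (5 - 3) = -25
g[5,7] = (-152 - (-78)) / (7 - 5) = -37
g[3,5,7] = (-37 - (-25)) / (7 - 3) = -3
g(t) = -28 + (-25)·(t - 3) + (-3)·(t - 3)(t - 5)
Expanding: g(t) = -3t^2 - t + 2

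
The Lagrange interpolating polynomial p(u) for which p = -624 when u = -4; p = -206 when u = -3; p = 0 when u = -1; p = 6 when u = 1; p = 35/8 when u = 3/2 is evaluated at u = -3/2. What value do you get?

Evaluate each Lagrange basis at u = -3/2:
L_0(-3/2) = (3/2)·(-1/2)·(-5/2)·(-3)/[(-1)·(-3)·(-5)·(-11/2)] = -3/44
L_1(-3/2) = (5/2)·(-1/2)·(-5/2)·(-3)/[(1)·(-2)·(-4)·(-9/2)] = 25/96
L_2(-3/2) = (5/2)·(3/2)·(-5/2)·(-3)/[(3)·(2)·(-2)·(-5/2)] = 15/16
L_3(-3/2) = (5/2)·(3/2)·(-1/2)·(-3)/[(5)·(4)·(2)·(-1/2)] = -9/32
L_4(-3/2) = (5/2)·(3/2)·(-1/2)·(-5/2)/[(11/2)·(9/2)·(5/2)·(1/2)] = 5/33
Sum: (-624)·(-3/44) + (-206)·(25/96) + 0 + 6·(-9/32) + 35/8·(5/33) = -97/8

-97/8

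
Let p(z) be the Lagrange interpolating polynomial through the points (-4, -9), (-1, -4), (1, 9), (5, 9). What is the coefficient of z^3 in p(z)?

Build the Lagrange basis polynomials:
L_0(z) = (z + 1)(z - 1)(z - 5) / [-135] = -(1/135)z^3 + (1/27)z^2 + (1/135)z - 1/27
L_1(z) = (z + 4)(z - 1)(z - 5) / [36] = (1/36)z^3 - (1/18)z^2 - (19/36)z + 5/9
L_2(z) = (z + 4)(z + 1)(z - 5) / [-40] = -(1/40)z^3 + (21/40)z + 1/2
L_3(z) = (z + 4)(z + 1)(z - 1) / [216] = (1/216)z^3 + (1/54)z^2 - (1/216)z - 1/54
p(z) = (-9)·L_0 + (-4)·L_1 + 9·L_2 + 9·L_3
Only the coefficient of z^3 is needed; take it from each L_i and combine:
(-9)·(-1/135) + (-4)·(1/36) + 9·(-1/40) + 9·(1/216) = -41/180

-41/180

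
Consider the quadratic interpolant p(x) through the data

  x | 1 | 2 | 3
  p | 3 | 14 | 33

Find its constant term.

Build the Lagrange basis polynomials:
L_0(x) = (x - 2)(x - 3) / [2] = (1/2)x^2 - (5/2)x + 3
L_1(x) = (x - 1)(x - 3) / [-1] = -x^2 + 4x - 3
L_2(x) = (x - 1)(x - 2) / [2] = (1/2)x^2 - (3/2)x + 1
p(x) = 3·L_0 + 14·L_1 + 33·L_2
Only the constant term is needed; take it from each L_i and combine:
3·(3) + 14·(-3) + 33·(1) = 0

0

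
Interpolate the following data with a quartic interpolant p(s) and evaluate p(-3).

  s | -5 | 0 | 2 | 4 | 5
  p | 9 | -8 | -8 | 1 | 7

83/15

L_0(-3) = (-3)·(-5)·(-7)·(-8)/[(-5)·(-7)·(-9)·(-10)] = 4/15
L_1(-3) = (2)·(-5)·(-7)·(-8)/[(5)·(-2)·(-4)·(-5)] = 14/5
L_2(-3) = (2)·(-3)·(-7)·(-8)/[(7)·(2)·(-2)·(-3)] = -4
L_3(-3) = (2)·(-3)·(-5)·(-8)/[(9)·(4)·(2)·(-1)] = 10/3
L_4(-3) = (2)·(-3)·(-5)·(-7)/[(10)·(5)·(3)·(1)] = -7/5
Sum: 9·(4/15) + (-8)·(14/5) + (-8)·(-4) + 1·(10/3) + 7·(-7/5) = 83/15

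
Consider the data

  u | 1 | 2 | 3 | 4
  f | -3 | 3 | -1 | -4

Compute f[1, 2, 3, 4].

11/6

f[1,2] = (3 - (-3)) / (2 - 1) = 6
f[2,3] = (-1 - 3) / (3 - 2) = -4
f[3,4] = (-4 - (-1)) / (4 - 3) = -3
f[1,2,3] = (-4 - 6) / (3 - 1) = -5
f[2,3,4] = (-3 - (-4)) / (4 - 2) = 1/2
f[1,2,3,4] = (1/2 - (-5)) / (4 - 1) = 11/6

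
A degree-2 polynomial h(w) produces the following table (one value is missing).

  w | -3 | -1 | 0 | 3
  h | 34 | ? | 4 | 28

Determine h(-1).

8

The 3 known values determine h uniquely (degree ≤ 2).
L_0(-1) = (-1)·(-4)/[(-3)·(-6)] = 2/9
L_1(-1) = (2)·(-4)/[(3)·(-3)] = 8/9
L_2(-1) = (2)·(-1)/[(6)·(3)] = -1/9
Sum: 34·(2/9) + 4·(8/9) + 28·(-1/9) = 8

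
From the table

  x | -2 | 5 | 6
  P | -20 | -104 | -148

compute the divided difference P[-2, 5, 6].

-4

P[-2,5] = (-104 - (-20)) / (5 - (-2)) = -12
P[5,6] = (-148 - (-104)) / (6 - 5) = -44
P[-2,5,6] = (-44 - (-12)) / (6 - (-2)) = -4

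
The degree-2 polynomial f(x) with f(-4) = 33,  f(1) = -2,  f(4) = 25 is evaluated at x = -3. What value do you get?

18

Using Newton's divided-difference form:
f[-4,1] = (-2 - 33) / (1 - (-4)) = -7
f[1,4] = (25 - (-2)) / (4 - 1) = 9
f[-4,1,4] = (9 - (-7)) / (4 - (-4)) = 2
f(-3) = 33 + (-7)·(1) + 2·(1)·(-4) = 18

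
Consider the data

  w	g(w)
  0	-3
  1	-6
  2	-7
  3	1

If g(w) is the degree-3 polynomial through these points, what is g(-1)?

-5

Evaluate each Lagrange basis at w = -1:
L_0(-1) = (-2)·(-3)·(-4)/[(-1)·(-2)·(-3)] = 4
L_1(-1) = (-1)·(-3)·(-4)/[(1)·(-1)·(-2)] = -6
L_2(-1) = (-1)·(-2)·(-4)/[(2)·(1)·(-1)] = 4
L_3(-1) = (-1)·(-2)·(-3)/[(3)·(2)·(1)] = -1
Sum: (-3)·(4) + (-6)·(-6) + (-7)·(4) + 1·(-1) = -5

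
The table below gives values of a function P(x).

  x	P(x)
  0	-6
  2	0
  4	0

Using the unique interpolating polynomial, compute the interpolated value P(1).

-9/4

Evaluate each Lagrange basis at x = 1:
L_0(1) = (-1)·(-3)/[(-2)·(-4)] = 3/8
L_1(1) = (1)·(-3)/[(2)·(-2)] = 3/4
L_2(1) = (1)·(-1)/[(4)·(2)] = -1/8
Sum: (-6)·(3/8) + 0 + 0 = -9/4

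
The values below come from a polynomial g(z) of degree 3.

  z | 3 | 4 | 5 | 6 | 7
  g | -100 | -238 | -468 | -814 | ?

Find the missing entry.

The 4 known values determine g uniquely (degree ≤ 3).
Evaluate each Lagrange basis at z = 7:
L_0(7) = (3)·(2)·(1)/[(-1)·(-2)·(-3)] = -1
L_1(7) = (4)·(2)·(1)/[(1)·(-1)·(-2)] = 4
L_2(7) = (4)·(3)·(1)/[(2)·(1)·(-1)] = -6
L_3(7) = (4)·(3)·(2)/[(3)·(2)·(1)] = 4
Sum: (-100)·(-1) + (-238)·(4) + (-468)·(-6) + (-814)·(4) = -1300

-1300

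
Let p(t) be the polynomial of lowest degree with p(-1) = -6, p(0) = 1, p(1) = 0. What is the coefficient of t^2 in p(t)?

-4

The leading coefficient equals the top divided difference p[-1,0,1].
p[-1,0] = (1 - (-6)) / (0 - (-1)) = 7
p[0,1] = (0 - 1) / (1 - 0) = -1
p[-1,0,1] = (-1 - 7) / (1 - (-1)) = -4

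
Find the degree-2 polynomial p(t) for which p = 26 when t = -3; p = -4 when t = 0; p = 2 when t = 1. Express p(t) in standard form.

p(t) = 4t^2 + 2t - 4

Build the Lagrange basis polynomials:
L_0(t) = t(t - 1) / [12] = (1/12)t^2 - (1/12)t
L_1(t) = (t + 3)(t - 1) / [-3] = -(1/3)t^2 - (2/3)t + 1
L_2(t) = (t + 3)t / [4] = (1/4)t^2 + (3/4)t
p(t) = 26·L_0 + (-4)·L_1 + 2·L_2
  26·L_0(t) = (13/6)t^2 - (13/6)t
  (-4)·L_1(t) = (4/3)t^2 + (8/3)t - 4
  2·L_2(t) = (1/2)t^2 + (3/2)t
Adding term by term: 4t^2 + 2t - 4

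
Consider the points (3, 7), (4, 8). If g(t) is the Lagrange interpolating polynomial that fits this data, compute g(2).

Evaluate each Lagrange basis at t = 2:
L_0(2) = (-2)/[(-1)] = 2
L_1(2) = (-1)/[(1)] = -1
Sum: 7·(2) + 8·(-1) = 6

6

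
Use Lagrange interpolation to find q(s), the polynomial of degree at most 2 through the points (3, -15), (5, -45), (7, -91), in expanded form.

q(s) = -2s^2 + s

L_0(s) = (s - 5)(s - 7) / [8] = (1/8)s^2 - (3/2)s + 35/8
L_1(s) = (s - 3)(s - 7) / [-4] = -(1/4)s^2 + (5/2)s - 21/4
L_2(s) = (s - 3)(s - 5) / [8] = (1/8)s^2 - s + 15/8
q(s) = (-15)·L_0 + (-45)·L_1 + (-91)·L_2
  (-15)·L_0(s) = -(15/8)s^2 + (45/2)s - 525/8
  (-45)·L_1(s) = (45/4)s^2 - (225/2)s + 945/4
  (-91)·L_2(s) = -(91/8)s^2 + 91s - 1365/8
Adding term by term: -2s^2 + s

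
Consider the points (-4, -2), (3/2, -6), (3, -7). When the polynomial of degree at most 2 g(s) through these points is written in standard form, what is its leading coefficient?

2/231

L_0(s) = (s - 3/2)(s - 3) / [77/2] = (2/77)s^2 - (9/77)s + 9/77
L_1(s) = (s + 4)(s - 3) / [-33/4] = -(4/33)s^2 - (4/33)s + 16/11
L_2(s) = (s + 4)(s - 3/2) / [21/2] = (2/21)s^2 + (5/21)s - 4/7
g(s) = (-2)·L_0 + (-6)·L_1 + (-7)·L_2
Only the coefficient of s^2 is needed; take it from each L_i and combine:
(-2)·(2/77) + (-6)·(-4/33) + (-7)·(2/21) = 2/231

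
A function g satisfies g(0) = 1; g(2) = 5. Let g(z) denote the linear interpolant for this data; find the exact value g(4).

L_0(4) = (2)/[(-2)] = -1
L_1(4) = (4)/[(2)] = 2
Sum: 1·(-1) + 5·(2) = 9

9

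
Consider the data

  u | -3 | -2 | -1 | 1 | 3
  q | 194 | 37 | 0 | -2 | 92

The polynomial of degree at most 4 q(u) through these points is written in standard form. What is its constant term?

Build the Lagrange basis polynomials:
L_0(u) = (u + 2)(u + 1)(u - 1)(u - 3) / [48] = (1/48)u^4 - (1/48)u^3 - (7/48)u^2 + (1/48)u + 1/8
L_1(u) = (u + 3)(u + 1)(u - 1)(u - 3) / [-15] = -(1/15)u^4 + (2/3)u^2 - 3/5
L_2(u) = (u + 3)(u + 2)(u - 1)(u - 3) / [16] = (1/16)u^4 + (1/16)u^3 - (11/16)u^2 - (9/16)u + 9/8
L_3(u) = (u + 3)(u + 2)(u + 1)(u - 3) / [-48] = -(1/48)u^4 - (1/16)u^3 + (7/48)u^2 + (9/16)u + 3/8
L_4(u) = (u + 3)(u + 2)(u + 1)(u - 1) / [240] = (1/240)u^4 + (1/48)u^3 + (1/48)u^2 - (1/48)u - 1/40
q(u) = 194·L_0 + 37·L_1 + 0·L_2 + (-2)·L_3 + 92·L_4
Only the constant term is needed; take it from each L_i and combine:
194·(1/8) + 37·(-3/5) + 0·(9/8) + (-2)·(3/8) + 92·(-1/40) = -1

-1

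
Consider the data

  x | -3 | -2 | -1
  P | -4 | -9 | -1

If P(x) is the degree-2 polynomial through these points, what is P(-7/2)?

L_0(-7/2) = (-3/2)·(-5/2)/[(-1)·(-2)] = 15/8
L_1(-7/2) = (-1/2)·(-5/2)/[(1)·(-1)] = -5/4
L_2(-7/2) = (-1/2)·(-3/2)/[(2)·(1)] = 3/8
Sum: (-4)·(15/8) + (-9)·(-5/4) + (-1)·(3/8) = 27/8

27/8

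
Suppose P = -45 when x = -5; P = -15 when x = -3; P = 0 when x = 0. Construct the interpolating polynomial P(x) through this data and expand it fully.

Newton's divided differences:
P[-5,-3] = (-15 - (-45)) / (-3 - (-5)) = 15
P[-3,0] = (0 - (-15)) / (0 - (-3)) = 5
P[-5,-3,0] = (5 - 15) / (0 - (-5)) = -2
P(x) = -45 + 15·(x + 5) + (-2)·(x + 5)(x + 3)
Expanding: P(x) = -2x^2 - x

P(x) = -2x^2 - x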